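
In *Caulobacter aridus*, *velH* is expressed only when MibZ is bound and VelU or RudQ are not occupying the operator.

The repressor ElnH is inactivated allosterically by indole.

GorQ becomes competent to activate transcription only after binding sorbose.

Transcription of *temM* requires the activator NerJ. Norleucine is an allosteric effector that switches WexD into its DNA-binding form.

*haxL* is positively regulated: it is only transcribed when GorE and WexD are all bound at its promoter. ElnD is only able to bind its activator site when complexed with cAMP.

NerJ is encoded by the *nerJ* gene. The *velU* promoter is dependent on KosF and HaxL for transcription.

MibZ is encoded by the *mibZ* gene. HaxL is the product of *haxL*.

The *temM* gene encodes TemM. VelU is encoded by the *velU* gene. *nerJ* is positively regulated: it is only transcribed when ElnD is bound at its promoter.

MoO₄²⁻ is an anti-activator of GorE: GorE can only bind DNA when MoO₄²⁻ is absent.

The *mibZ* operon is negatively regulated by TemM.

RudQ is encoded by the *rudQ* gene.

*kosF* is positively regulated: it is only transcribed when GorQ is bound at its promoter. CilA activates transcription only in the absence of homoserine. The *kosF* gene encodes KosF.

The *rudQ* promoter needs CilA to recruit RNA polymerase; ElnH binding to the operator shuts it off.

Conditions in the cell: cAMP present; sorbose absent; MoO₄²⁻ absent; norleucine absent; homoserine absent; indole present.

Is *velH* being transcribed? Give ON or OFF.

Sorbose is absent, so GorQ is inactive.
Required activator GorQ is absent, so *kosF* is not transcribed.
So KosF is not produced.
MoO₄²⁻ is absent, so GorE is active.
Norleucine is absent, so WexD is inactive.
Required activator WexD is absent, so *haxL* is not transcribed.
So HaxL is not produced.
Required activator KosF is absent, so *velU* is not transcribed.
So VelU is not produced.
Homoserine is absent, so CilA is active.
Indole is present, so ElnH is inactive.
No repressor is bound and CilA is active, so *rudQ* is transcribed.
So RudQ is produced and active.
cAMP is present, so ElnD is active.
No repressor is bound and ElnD is active, so *nerJ* is transcribed.
So NerJ is produced and active.
No repressor is bound and NerJ is active, so *temM* is transcribed.
So TemM is produced and active.
With repressor TemM bound, *mibZ* is not transcribed.
So MibZ is not produced.
With repressor RudQ bound, *velH* is not transcribed.

OFF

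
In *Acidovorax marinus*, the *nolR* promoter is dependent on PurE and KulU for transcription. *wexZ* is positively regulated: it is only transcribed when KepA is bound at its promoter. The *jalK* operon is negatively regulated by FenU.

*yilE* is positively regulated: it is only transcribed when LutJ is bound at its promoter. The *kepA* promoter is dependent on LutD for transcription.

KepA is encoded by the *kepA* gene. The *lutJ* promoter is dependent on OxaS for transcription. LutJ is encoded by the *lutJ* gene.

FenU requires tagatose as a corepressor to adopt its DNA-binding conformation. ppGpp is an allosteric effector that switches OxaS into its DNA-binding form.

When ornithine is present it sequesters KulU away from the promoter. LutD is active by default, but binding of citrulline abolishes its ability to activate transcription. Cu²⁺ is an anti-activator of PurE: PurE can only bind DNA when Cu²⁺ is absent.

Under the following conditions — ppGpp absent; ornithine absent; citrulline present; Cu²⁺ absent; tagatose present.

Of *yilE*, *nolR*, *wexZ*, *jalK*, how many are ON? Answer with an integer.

ppGpp is absent, so OxaS is inactive.
Required activator OxaS is absent, so *lutJ* is not transcribed.
So LutJ is not produced.
Required activator LutJ is absent, so *yilE* is not transcribed.
→ *yilE* is OFF.
Cu²⁺ is absent, so PurE is active.
Ornithine is absent, so KulU is active.
No repressor is bound and PurE and KulU are active, so *nolR* is transcribed.
→ *nolR* is ON.
Citrulline is present, so LutD is inactive.
Required activator LutD is absent, so *kepA* is not transcribed.
So KepA is not produced.
Required activator KepA is absent, so *wexZ* is not transcribed.
→ *wexZ* is OFF.
Tagatose is present, so FenU is active.
With repressor FenU bound, *jalK* is not transcribed.
→ *jalK* is OFF.
1 of the 4 genes is transcribed.

1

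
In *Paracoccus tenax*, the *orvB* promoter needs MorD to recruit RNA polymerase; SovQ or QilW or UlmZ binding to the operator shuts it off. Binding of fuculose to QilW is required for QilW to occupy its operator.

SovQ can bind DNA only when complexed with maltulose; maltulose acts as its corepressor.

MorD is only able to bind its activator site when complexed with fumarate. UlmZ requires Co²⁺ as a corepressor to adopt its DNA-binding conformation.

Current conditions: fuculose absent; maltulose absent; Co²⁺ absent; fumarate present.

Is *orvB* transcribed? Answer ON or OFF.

Maltulose is absent, so SovQ is inactive.
Fumarate is present, so MorD is active.
Fuculose is absent, so QilW is inactive.
Co²⁺ is absent, so UlmZ is inactive.
No repressor is bound and MorD is active, so *orvB* is transcribed.

ON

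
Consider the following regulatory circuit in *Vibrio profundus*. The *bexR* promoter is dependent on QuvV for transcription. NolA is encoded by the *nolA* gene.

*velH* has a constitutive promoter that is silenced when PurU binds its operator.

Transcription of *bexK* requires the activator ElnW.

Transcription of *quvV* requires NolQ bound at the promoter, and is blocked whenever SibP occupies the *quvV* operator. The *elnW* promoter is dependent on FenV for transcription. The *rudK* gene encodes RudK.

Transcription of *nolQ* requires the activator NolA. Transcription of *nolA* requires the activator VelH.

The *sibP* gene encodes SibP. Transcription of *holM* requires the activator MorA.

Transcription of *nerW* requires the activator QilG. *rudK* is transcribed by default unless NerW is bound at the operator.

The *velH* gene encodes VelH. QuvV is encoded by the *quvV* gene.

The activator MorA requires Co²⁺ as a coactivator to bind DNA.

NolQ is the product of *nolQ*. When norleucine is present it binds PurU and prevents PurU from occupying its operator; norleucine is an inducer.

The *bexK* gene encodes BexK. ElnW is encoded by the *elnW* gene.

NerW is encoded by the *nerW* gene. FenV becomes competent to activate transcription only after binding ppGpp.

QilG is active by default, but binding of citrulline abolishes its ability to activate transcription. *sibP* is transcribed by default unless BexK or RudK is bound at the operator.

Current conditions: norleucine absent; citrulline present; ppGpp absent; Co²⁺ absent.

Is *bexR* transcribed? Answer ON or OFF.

OFF

ppGpp is absent, so FenV is inactive.
Required activator FenV is absent, so *elnW* is not transcribed.
So ElnW is not produced.
Required activator ElnW is absent, so *bexK* is not transcribed.
So BexK is not produced.
Citrulline is present, so QilG is inactive.
Required activator QilG is absent, so *nerW* is not transcribed.
So NerW is not produced.
With no repressor bound, *rudK* is transcribed.
So RudK is produced and active.
With repressor RudK bound, *sibP* is not transcribed.
So SibP is not produced.
Norleucine is absent, so PurU is active.
With repressor PurU bound, *velH* is not transcribed.
So VelH is not produced.
Required activator VelH is absent, so *nolA* is not transcribed.
So NolA is not produced.
Required activator NolA is absent, so *nolQ* is not transcribed.
So NolQ is not produced.
Required activator NolQ is absent, so *quvV* is not transcribed.
So QuvV is not produced.
Required activator QuvV is absent, so *bexR* is not transcribed.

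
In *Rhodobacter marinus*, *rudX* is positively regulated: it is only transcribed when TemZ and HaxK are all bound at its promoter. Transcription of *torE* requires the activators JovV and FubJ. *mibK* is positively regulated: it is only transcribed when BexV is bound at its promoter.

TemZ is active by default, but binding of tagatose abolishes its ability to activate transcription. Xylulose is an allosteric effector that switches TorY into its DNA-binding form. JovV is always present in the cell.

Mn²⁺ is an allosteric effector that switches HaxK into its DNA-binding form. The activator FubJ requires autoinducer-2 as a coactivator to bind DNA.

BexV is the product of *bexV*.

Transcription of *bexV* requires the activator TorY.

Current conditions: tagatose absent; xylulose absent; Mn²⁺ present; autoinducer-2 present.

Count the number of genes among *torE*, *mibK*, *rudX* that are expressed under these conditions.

2

JovV is produced constitutively and is active.
Autoinducer-2 is present, so FubJ is active.
No repressor is bound and JovV and FubJ are active, so *torE* is transcribed.
→ *torE* is ON.
Xylulose is absent, so TorY is inactive.
Required activator TorY is absent, so *bexV* is not transcribed.
So BexV is not produced.
Required activator BexV is absent, so *mibK* is not transcribed.
→ *mibK* is OFF.
Tagatose is absent, so TemZ is active.
Mn²⁺ is present, so HaxK is active.
No repressor is bound and TemZ and HaxK are active, so *rudX* is transcribed.
→ *rudX* is ON.
2 of the 3 genes are transcribed.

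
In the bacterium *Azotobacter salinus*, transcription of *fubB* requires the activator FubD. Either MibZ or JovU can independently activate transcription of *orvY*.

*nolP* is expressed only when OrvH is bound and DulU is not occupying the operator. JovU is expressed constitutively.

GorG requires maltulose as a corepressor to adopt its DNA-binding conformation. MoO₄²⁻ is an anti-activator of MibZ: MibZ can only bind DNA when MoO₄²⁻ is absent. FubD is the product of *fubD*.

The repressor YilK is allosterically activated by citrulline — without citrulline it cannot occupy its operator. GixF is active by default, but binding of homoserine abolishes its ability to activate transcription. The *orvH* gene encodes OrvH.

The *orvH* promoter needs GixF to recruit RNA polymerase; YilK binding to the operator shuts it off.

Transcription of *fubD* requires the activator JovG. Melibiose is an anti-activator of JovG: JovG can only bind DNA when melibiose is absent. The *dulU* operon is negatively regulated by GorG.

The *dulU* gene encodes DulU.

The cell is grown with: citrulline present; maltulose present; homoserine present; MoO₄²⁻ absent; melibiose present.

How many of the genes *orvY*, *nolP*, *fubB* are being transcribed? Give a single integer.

MoO₄²⁻ is absent, so MibZ is active.
JovU is produced constitutively and is active.
Activator MibZ is present, so *orvY* is transcribed.
→ *orvY* is ON.
Maltulose is present, so GorG is active.
With repressor GorG bound, *dulU* is not transcribed.
So DulU is not produced.
Homoserine is present, so GixF is inactive.
Citrulline is present, so YilK is active.
With repressor YilK bound, *orvH* is not transcribed.
So OrvH is not produced.
Required activator OrvH is absent, so *nolP* is not transcribed.
→ *nolP* is OFF.
Melibiose is present, so JovG is inactive.
Required activator JovG is absent, so *fubD* is not transcribed.
So FubD is not produced.
Required activator FubD is absent, so *fubB* is not transcribed.
→ *fubB* is OFF.
1 of the 3 genes is transcribed.

1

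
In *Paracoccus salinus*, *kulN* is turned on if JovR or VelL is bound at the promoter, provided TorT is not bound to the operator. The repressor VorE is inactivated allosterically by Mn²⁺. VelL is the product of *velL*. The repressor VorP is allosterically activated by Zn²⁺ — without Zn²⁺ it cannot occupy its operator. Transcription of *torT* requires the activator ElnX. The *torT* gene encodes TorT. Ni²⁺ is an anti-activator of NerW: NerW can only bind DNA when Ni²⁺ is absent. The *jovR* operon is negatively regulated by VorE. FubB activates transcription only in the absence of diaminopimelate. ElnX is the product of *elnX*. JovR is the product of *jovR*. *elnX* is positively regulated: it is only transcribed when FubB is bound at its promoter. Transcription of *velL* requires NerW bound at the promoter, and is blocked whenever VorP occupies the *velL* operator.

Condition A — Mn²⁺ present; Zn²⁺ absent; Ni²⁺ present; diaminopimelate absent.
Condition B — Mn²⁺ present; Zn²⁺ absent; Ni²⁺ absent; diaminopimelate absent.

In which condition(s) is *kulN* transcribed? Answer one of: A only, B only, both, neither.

Condition A:
Mn²⁺ is present, so VorE is inactive.
With no repressor bound, *jovR* is transcribed.
So JovR is produced and active.
Zn²⁺ is absent, so VorP is inactive.
Ni²⁺ is present, so NerW is inactive.
Required activator NerW is absent, so *velL* is not transcribed.
So VelL is not produced.
Diaminopimelate is absent, so FubB is active.
No repressor is bound and FubB is active, so *elnX* is transcribed.
So ElnX is produced and active.
No repressor is bound and ElnX is active, so *torT* is transcribed.
So TorT is produced and active.
With repressor TorT bound, *kulN* is not transcribed.
→ *kulN* is OFF in A.
Condition B:
Mn²⁺ is present, so VorE is inactive.
With no repressor bound, *jovR* is transcribed.
So JovR is produced and active.
Zn²⁺ is absent, so VorP is inactive.
Ni²⁺ is absent, so NerW is active.
No repressor is bound and NerW is active, so *velL* is transcribed.
So VelL is produced and active.
Diaminopimelate is absent, so FubB is active.
No repressor is bound and FubB is active, so *elnX* is transcribed.
So ElnX is produced and active.
No repressor is bound and ElnX is active, so *torT* is transcribed.
So TorT is produced and active.
With repressor TorT bound, *kulN* is not transcribed.
→ *kulN* is OFF in B.

neither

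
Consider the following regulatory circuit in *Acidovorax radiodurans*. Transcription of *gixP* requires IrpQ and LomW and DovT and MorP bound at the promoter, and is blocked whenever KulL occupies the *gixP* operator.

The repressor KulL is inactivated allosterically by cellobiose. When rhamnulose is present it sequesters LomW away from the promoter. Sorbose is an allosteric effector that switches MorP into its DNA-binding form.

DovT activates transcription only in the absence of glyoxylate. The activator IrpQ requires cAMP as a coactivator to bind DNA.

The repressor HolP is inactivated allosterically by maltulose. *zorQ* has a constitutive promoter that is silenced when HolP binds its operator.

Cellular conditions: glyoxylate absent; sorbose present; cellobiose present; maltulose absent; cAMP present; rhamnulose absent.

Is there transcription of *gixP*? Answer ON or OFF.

Cellobiose is present, so KulL is inactive.
cAMP is present, so IrpQ is active.
Rhamnulose is absent, so LomW is active.
Glyoxylate is absent, so DovT is active.
Sorbose is present, so MorP is active.
No repressor is bound and IrpQ and LomW and DovT and MorP are active, so *gixP* is transcribed.

ON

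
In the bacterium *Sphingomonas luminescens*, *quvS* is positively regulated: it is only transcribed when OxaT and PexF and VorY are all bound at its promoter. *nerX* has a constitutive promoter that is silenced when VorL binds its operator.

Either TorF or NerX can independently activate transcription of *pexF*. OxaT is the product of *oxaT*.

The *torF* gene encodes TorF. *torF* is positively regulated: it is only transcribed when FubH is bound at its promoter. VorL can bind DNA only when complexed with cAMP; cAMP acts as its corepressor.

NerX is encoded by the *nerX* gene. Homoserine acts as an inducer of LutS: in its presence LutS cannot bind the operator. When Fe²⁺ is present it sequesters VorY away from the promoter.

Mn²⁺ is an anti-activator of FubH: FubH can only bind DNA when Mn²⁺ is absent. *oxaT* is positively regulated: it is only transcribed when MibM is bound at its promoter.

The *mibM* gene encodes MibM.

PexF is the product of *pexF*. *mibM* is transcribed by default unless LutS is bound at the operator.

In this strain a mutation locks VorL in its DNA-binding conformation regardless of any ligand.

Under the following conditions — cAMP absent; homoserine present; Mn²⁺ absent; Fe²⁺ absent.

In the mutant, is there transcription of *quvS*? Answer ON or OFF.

ON

Homoserine is present, so LutS is inactive.
With no repressor bound, *mibM* is transcribed.
So MibM is produced and active.
No repressor is bound and MibM is active, so *oxaT* is transcribed.
So OxaT is produced and active.
Mn²⁺ is absent, so FubH is active.
No repressor is bound and FubH is active, so *torF* is transcribed.
So TorF is produced and active.
VorL is constitutively active in this strain.
With repressor VorL bound, *nerX* is not transcribed.
So NerX is not produced.
Activator TorF is present, so *pexF* is transcribed.
So PexF is produced and active.
Fe²⁺ is absent, so VorY is active.
No repressor is bound and OxaT and PexF and VorY are active, so *quvS* is transcribed.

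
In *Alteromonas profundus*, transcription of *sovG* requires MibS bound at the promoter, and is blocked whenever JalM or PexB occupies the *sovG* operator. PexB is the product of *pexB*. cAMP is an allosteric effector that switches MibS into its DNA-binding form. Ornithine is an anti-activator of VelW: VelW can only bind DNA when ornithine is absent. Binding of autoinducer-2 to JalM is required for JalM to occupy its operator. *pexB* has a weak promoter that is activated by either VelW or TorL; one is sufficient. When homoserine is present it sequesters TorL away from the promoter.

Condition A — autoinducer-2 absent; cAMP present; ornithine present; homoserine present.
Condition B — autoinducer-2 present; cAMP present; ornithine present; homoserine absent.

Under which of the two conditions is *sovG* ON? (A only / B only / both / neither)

Condition A:
Autoinducer-2 is absent, so JalM is inactive.
cAMP is present, so MibS is active.
Ornithine is present, so VelW is inactive.
Homoserine is present, so TorL is inactive.
No activator is available at the *pexB* promoter, so *pexB* is not transcribed.
So PexB is not produced.
No repressor is bound and MibS is active, so *sovG* is transcribed.
→ *sovG* is ON in A.
Condition B:
Autoinducer-2 is present, so JalM is active.
cAMP is present, so MibS is active.
Ornithine is present, so VelW is inactive.
Homoserine is absent, so TorL is active.
Activator TorL is present, so *pexB* is transcribed.
So PexB is produced and active.
With repressor JalM bound, *sovG* is not transcribed.
→ *sovG* is OFF in B.

A only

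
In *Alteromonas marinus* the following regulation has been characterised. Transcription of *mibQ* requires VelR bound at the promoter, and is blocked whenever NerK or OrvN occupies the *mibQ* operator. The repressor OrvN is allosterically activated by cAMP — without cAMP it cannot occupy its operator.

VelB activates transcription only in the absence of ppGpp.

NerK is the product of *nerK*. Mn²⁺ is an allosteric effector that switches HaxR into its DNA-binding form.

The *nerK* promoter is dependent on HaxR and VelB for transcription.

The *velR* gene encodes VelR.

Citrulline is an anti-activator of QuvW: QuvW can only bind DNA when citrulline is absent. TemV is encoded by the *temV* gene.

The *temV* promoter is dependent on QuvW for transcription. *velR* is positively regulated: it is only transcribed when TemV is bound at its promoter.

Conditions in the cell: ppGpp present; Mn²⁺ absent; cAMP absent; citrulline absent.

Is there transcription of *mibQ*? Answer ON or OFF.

Citrulline is absent, so QuvW is active.
No repressor is bound and QuvW is active, so *temV* is transcribed.
So TemV is produced and active.
No repressor is bound and TemV is active, so *velR* is transcribed.
So VelR is produced and active.
Mn²⁺ is absent, so HaxR is inactive.
ppGpp is present, so VelB is inactive.
Required activator HaxR is absent, so *nerK* is not transcribed.
So NerK is not produced.
cAMP is absent, so OrvN is inactive.
No repressor is bound and VelR is active, so *mibQ* is transcribed.

ON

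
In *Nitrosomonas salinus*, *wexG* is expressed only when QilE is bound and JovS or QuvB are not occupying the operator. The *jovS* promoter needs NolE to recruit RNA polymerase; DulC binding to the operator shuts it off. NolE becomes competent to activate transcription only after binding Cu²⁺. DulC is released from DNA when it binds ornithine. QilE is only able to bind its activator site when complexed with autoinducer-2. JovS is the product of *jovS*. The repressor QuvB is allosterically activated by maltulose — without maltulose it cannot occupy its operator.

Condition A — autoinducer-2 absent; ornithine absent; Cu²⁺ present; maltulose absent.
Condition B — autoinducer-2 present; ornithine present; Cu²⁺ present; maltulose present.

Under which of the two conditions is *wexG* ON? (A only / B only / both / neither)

neither

Condition A:
Autoinducer-2 is absent, so QilE is inactive.
Ornithine is absent, so DulC is active.
Cu²⁺ is present, so NolE is active.
With repressor DulC bound, *jovS* is not transcribed.
So JovS is not produced.
Maltulose is absent, so QuvB is inactive.
Required activator QilE is absent, so *wexG* is not transcribed.
→ *wexG* is OFF in A.
Condition B:
Autoinducer-2 is present, so QilE is active.
Ornithine is present, so DulC is inactive.
Cu²⁺ is present, so NolE is active.
No repressor is bound and NolE is active, so *jovS* is transcribed.
So JovS is produced and active.
Maltulose is present, so QuvB is active.
With repressor JovS bound, *wexG* is not transcribed.
→ *wexG* is OFF in B.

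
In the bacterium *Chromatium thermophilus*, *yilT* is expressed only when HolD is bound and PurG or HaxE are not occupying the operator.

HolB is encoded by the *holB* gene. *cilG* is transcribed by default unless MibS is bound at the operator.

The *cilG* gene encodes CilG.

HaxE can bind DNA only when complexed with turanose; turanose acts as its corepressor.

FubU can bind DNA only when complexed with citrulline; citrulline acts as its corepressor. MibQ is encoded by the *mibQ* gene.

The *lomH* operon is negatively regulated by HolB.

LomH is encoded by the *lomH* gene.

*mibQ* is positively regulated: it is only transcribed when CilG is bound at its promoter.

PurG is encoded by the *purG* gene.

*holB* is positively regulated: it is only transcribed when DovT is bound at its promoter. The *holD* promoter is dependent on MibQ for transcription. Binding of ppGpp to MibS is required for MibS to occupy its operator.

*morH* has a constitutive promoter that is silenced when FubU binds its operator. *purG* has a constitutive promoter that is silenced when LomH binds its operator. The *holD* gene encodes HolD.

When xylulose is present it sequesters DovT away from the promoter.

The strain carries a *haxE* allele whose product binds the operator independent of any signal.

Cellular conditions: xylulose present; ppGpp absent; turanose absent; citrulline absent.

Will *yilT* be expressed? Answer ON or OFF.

Xylulose is present, so DovT is inactive.
Required activator DovT is absent, so *holB* is not transcribed.
So HolB is not produced.
With no repressor bound, *lomH* is transcribed.
So LomH is produced and active.
With repressor LomH bound, *purG* is not transcribed.
So PurG is not produced.
ppGpp is absent, so MibS is inactive.
With no repressor bound, *cilG* is transcribed.
So CilG is produced and active.
No repressor is bound and CilG is active, so *mibQ* is transcribed.
So MibQ is produced and active.
No repressor is bound and MibQ is active, so *holD* is transcribed.
So HolD is produced and active.
HaxE is constitutively active in this strain.
With repressor HaxE bound, *yilT* is not transcribed.

OFF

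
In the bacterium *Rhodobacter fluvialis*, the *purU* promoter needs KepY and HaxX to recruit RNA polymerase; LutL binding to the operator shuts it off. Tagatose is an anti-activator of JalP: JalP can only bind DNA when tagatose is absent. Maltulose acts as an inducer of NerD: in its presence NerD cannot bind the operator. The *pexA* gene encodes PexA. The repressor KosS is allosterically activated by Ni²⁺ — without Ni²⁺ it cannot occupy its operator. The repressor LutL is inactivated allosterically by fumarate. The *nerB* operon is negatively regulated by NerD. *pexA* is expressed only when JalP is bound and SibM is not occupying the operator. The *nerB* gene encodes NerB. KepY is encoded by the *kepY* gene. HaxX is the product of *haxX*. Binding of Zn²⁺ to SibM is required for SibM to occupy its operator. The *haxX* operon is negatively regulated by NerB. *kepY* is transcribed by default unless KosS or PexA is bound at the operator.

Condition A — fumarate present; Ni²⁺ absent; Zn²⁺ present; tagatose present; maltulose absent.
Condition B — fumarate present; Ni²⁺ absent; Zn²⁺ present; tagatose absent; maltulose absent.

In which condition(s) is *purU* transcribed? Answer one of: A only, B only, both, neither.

Condition A:
Fumarate is present, so LutL is inactive.
Ni²⁺ is absent, so KosS is inactive.
Zn²⁺ is present, so SibM is active.
Tagatose is present, so JalP is inactive.
With repressor SibM bound, *pexA* is not transcribed.
So PexA is not produced.
With no repressor bound, *kepY* is transcribed.
So KepY is produced and active.
Maltulose is absent, so NerD is active.
With repressor NerD bound, *nerB* is not transcribed.
So NerB is not produced.
With no repressor bound, *haxX* is transcribed.
So HaxX is produced and active.
No repressor is bound and KepY and HaxX are active, so *purU* is transcribed.
→ *purU* is ON in A.
Condition B:
Fumarate is present, so LutL is inactive.
Ni²⁺ is absent, so KosS is inactive.
Zn²⁺ is present, so SibM is active.
Tagatose is absent, so JalP is active.
With repressor SibM bound, *pexA* is not transcribed.
So PexA is not produced.
With no repressor bound, *kepY* is transcribed.
So KepY is produced and active.
Maltulose is absent, so NerD is active.
With repressor NerD bound, *nerB* is not transcribed.
So NerB is not produced.
With no repressor bound, *haxX* is transcribed.
So HaxX is produced and active.
No repressor is bound and KepY and HaxX are active, so *purU* is transcribed.
→ *purU* is ON in B.

both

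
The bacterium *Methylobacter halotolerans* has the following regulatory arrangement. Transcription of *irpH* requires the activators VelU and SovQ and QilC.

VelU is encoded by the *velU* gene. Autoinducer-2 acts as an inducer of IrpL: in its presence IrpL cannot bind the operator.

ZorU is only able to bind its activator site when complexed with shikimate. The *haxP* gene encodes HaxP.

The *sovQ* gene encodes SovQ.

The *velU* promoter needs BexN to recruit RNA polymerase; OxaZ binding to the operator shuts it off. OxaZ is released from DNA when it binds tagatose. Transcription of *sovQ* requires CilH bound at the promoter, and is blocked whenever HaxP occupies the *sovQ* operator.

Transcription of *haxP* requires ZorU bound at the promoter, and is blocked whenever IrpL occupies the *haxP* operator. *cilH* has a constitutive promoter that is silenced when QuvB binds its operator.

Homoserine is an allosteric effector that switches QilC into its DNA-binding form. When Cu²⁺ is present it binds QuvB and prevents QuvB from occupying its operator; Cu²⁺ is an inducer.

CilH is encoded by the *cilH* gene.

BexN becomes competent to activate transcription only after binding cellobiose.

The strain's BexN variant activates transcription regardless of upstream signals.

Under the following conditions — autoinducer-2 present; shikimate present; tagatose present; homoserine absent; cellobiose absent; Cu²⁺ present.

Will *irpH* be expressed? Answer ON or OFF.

Tagatose is present, so OxaZ is inactive.
BexN is constitutively active in this strain.
No repressor is bound and BexN is active, so *velU* is transcribed.
So VelU is produced and active.
Cu²⁺ is present, so QuvB is inactive.
With no repressor bound, *cilH* is transcribed.
So CilH is produced and active.
Shikimate is present, so ZorU is active.
Autoinducer-2 is present, so IrpL is inactive.
No repressor is bound and ZorU is active, so *haxP* is transcribed.
So HaxP is produced and active.
With repressor HaxP bound, *sovQ* is not transcribed.
So SovQ is not produced.
Homoserine is absent, so QilC is inactive.
Required activator SovQ is absent, so *irpH* is not transcribed.

OFF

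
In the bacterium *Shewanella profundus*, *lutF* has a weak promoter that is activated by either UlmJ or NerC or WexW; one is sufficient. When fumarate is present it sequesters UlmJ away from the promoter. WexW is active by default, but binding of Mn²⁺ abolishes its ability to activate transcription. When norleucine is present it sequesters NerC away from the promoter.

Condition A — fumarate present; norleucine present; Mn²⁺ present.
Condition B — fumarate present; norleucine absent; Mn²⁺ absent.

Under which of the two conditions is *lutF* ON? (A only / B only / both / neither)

Condition A:
Fumarate is present, so UlmJ is inactive.
Norleucine is present, so NerC is inactive.
Mn²⁺ is present, so WexW is inactive.
No activator is available at the *lutF* promoter, so *lutF* is not transcribed.
→ *lutF* is OFF in A.
Condition B:
Fumarate is present, so UlmJ is inactive.
Norleucine is absent, so NerC is active.
Mn²⁺ is absent, so WexW is active.
Activator NerC is present, so *lutF* is transcribed.
→ *lutF* is ON in B.

B only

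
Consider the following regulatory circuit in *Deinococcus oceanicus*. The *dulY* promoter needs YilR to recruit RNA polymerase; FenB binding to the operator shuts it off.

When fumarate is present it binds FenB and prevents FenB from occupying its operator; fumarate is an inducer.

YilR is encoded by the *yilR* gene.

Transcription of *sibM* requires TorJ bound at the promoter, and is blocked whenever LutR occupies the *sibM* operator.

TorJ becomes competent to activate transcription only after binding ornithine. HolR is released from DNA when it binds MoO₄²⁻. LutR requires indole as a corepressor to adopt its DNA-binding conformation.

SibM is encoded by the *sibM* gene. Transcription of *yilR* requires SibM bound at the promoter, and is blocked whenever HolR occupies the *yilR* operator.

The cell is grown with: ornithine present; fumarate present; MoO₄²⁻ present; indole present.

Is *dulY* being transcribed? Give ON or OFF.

Indole is present, so LutR is active.
Ornithine is present, so TorJ is active.
With repressor LutR bound, *sibM* is not transcribed.
So SibM is not produced.
MoO₄²⁻ is present, so HolR is inactive.
Required activator SibM is absent, so *yilR* is not transcribed.
So YilR is not produced.
Fumarate is present, so FenB is inactive.
Required activator YilR is absent, so *dulY* is not transcribed.

OFF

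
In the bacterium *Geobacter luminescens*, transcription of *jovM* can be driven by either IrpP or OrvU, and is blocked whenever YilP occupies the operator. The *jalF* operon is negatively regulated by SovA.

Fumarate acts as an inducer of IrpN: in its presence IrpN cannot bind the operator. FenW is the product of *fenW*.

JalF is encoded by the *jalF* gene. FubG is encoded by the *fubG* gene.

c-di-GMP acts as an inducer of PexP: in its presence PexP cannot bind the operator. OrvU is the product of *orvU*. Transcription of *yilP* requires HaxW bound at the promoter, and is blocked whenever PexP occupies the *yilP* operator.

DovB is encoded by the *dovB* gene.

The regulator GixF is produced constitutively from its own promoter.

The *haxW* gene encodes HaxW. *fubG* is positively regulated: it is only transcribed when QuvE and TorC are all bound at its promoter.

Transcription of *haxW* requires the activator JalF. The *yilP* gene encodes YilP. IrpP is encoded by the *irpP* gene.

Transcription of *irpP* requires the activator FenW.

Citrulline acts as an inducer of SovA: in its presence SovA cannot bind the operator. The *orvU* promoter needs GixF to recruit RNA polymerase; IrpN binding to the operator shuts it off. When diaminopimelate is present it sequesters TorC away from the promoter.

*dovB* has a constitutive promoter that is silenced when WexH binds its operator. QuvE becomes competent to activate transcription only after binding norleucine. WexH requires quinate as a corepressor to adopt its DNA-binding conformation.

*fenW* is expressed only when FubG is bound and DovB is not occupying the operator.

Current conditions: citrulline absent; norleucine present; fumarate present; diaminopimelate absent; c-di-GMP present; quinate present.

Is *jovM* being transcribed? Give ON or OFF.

ON

Norleucine is present, so QuvE is active.
Diaminopimelate is absent, so TorC is active.
No repressor is bound and QuvE and TorC are active, so *fubG* is transcribed.
So FubG is produced and active.
Quinate is present, so WexH is active.
With repressor WexH bound, *dovB* is not transcribed.
So DovB is not produced.
No repressor is bound and FubG is active, so *fenW* is transcribed.
So FenW is produced and active.
No repressor is bound and FenW is active, so *irpP* is transcribed.
So IrpP is produced and active.
Fumarate is present, so IrpN is inactive.
GixF is produced constitutively and is active.
No repressor is bound and GixF is active, so *orvU* is transcribed.
So OrvU is produced and active.
Citrulline is absent, so SovA is active.
With repressor SovA bound, *jalF* is not transcribed.
So JalF is not produced.
Required activator JalF is absent, so *haxW* is not transcribed.
So HaxW is not produced.
c-di-GMP is present, so PexP is inactive.
Required activator HaxW is absent, so *yilP* is not transcribed.
So YilP is not produced.
Activator IrpP is present, so *jovM* is transcribed.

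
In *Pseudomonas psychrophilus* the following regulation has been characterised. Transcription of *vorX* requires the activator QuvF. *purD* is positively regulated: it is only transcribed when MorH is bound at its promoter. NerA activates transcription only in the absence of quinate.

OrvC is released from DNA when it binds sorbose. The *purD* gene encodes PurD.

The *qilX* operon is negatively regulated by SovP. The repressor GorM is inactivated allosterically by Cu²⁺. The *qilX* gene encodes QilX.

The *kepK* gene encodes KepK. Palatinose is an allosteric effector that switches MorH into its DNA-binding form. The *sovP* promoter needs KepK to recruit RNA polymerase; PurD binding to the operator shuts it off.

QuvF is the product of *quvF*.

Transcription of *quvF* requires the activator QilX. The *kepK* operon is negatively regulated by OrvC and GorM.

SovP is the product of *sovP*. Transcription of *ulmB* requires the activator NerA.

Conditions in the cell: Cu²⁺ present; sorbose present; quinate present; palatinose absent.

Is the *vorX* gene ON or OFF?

OFF

Palatinose is absent, so MorH is inactive.
Required activator MorH is absent, so *purD* is not transcribed.
So PurD is not produced.
Sorbose is present, so OrvC is inactive.
Cu²⁺ is present, so GorM is inactive.
With no repressor bound, *kepK* is transcribed.
So KepK is produced and active.
No repressor is bound and KepK is active, so *sovP* is transcribed.
So SovP is produced and active.
With repressor SovP bound, *qilX* is not transcribed.
So QilX is not produced.
Required activator QilX is absent, so *quvF* is not transcribed.
So QuvF is not produced.
Required activator QuvF is absent, so *vorX* is not transcribed.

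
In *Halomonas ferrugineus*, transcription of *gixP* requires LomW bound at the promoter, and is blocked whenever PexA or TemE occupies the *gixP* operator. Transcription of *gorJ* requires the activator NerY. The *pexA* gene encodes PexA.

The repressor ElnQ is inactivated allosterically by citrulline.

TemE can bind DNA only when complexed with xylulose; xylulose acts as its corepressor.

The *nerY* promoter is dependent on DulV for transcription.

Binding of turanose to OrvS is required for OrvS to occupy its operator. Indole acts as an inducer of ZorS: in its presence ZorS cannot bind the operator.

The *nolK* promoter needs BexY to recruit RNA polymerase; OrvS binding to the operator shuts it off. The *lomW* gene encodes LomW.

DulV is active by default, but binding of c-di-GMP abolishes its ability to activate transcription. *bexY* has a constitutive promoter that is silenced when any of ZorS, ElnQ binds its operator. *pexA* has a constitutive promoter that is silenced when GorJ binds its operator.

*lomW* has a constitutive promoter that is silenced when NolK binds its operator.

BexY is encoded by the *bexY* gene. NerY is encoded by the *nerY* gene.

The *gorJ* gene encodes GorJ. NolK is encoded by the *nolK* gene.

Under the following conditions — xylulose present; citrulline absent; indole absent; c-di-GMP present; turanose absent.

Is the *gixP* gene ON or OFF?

OFF

c-di-GMP is present, so DulV is inactive.
Required activator DulV is absent, so *nerY* is not transcribed.
So NerY is not produced.
Required activator NerY is absent, so *gorJ* is not transcribed.
So GorJ is not produced.
With no repressor bound, *pexA* is transcribed.
So PexA is produced and active.
Turanose is absent, so OrvS is inactive.
Indole is absent, so ZorS is active.
Citrulline is absent, so ElnQ is active.
With repressor ZorS bound, *bexY* is not transcribed.
So BexY is not produced.
Required activator BexY is absent, so *nolK* is not transcribed.
So NolK is not produced.
With no repressor bound, *lomW* is transcribed.
So LomW is produced and active.
Xylulose is present, so TemE is active.
With repressor PexA bound, *gixP* is not transcribed.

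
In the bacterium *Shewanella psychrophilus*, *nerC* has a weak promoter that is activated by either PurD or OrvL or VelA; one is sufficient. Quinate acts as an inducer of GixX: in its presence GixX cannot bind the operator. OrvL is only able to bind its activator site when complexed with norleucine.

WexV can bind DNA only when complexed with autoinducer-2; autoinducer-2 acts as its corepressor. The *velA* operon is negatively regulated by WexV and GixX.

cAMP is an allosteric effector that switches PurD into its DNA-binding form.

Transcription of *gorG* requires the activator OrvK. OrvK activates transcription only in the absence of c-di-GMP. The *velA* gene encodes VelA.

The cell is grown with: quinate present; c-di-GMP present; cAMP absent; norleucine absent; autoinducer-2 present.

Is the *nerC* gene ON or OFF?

OFF

cAMP is absent, so PurD is inactive.
Norleucine is absent, so OrvL is inactive.
Autoinducer-2 is present, so WexV is active.
Quinate is present, so GixX is inactive.
With repressor WexV bound, *velA* is not transcribed.
So VelA is not produced.
No activator is available at the *nerC* promoter, so *nerC* is not transcribed.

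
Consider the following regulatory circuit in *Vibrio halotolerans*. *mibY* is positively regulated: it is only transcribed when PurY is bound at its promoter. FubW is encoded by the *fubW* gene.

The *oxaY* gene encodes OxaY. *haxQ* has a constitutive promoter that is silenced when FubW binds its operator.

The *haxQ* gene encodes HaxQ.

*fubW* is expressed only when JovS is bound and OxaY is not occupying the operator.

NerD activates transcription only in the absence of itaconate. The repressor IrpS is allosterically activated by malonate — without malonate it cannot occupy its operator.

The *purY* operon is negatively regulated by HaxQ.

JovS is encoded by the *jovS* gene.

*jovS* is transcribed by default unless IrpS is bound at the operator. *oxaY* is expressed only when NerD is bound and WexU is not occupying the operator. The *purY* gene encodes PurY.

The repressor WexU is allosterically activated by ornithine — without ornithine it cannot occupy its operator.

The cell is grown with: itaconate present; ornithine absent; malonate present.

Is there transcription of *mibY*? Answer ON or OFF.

Malonate is present, so IrpS is active.
With repressor IrpS bound, *jovS* is not transcribed.
So JovS is not produced.
Itaconate is present, so NerD is inactive.
Ornithine is absent, so WexU is inactive.
Required activator NerD is absent, so *oxaY* is not transcribed.
So OxaY is not produced.
Required activator JovS is absent, so *fubW* is not transcribed.
So FubW is not produced.
With no repressor bound, *haxQ* is transcribed.
So HaxQ is produced and active.
With repressor HaxQ bound, *purY* is not transcribed.
So PurY is not produced.
Required activator PurY is absent, so *mibY* is not transcribed.

OFF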